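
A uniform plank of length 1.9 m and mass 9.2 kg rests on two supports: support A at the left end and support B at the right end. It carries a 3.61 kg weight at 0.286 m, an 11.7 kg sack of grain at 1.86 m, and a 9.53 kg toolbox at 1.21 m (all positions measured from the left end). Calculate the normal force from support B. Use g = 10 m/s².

Taking torques about support A:
Beam weight: 9.2 × 10 = 92 N down at 0.95 m → arm 0.95 m, τ = 92 × 0.95 = 87.4 N·m clockwise.
Weight: 3.61 × 10 = 36.1 N down at 0.286 m → arm 0.286 m, τ = 36.1 × 0.286 = 10.32 N·m clockwise.
Sack of grain: 11.7 × 10 = 117 N down at 1.86 m → arm 1.86 m, τ = 117 × 1.86 = 217.6 N·m clockwise.
Toolbox: 9.53 × 10 = 95.3 N down at 1.21 m → arm 1.21 m, τ = 95.3 × 1.21 = 115.3 N·m clockwise.
Net load moment about support A = 430.6 N·m clockwise.
Reaction R at support B is upward at 1.9 m, arm 1.9 m → moment R × 1.9 counterclockwise.
Στ = 0 ⇒ R × 1.9 = 430.6 ⇒ R = 227 N.

R_B ≈ 227 N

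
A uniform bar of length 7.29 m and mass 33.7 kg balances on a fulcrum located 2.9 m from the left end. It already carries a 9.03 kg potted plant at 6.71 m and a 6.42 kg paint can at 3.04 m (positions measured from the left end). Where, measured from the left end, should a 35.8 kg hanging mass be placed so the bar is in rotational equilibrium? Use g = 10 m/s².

About the fulcrum (at 2.9 m from the left end):
Beam weight: 33.7 × 10 = 337 N down at 3.645 m → arm 0.745 m, τ = 337 × 0.745 = 251.1 N·m clockwise.
Potted plant: 9.03 × 10 = 90.3 N down at 6.71 m → arm 3.81 m, τ = 90.3 × 3.81 = 344 N·m clockwise.
Paint can: 6.42 × 10 = 64.2 N down at 3.04 m → arm 0.14 m, τ = 64.2 × 0.14 = 8.988 N·m clockwise.
Net moment of existing loads = 604.1 N·m clockwise.
The hanging mass weighs 35.8 × 10 = 358 N and must supply an equal counterclockwise moment, so its lever arm about the fulcrum is 604.1 / 358 = 1.69 m.
That puts it at 2.9 − 1.69 = 1.21 m from the left end.

x ≈ 1.21 m from the left end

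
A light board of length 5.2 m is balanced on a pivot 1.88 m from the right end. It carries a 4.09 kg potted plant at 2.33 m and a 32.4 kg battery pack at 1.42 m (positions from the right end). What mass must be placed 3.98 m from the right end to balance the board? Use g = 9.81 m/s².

m ≈ 6.22 kg

Choose the pivot (at 1.88 m from the right end) as the axis so the support reaction has zero arm there.
Potted plant: 4.09 × 9.81 = 40.12 N down at 2.33 m → arm 0.45 m, τ = 40.12 × 0.45 = 18.05 N·m counterclockwise.
Battery pack: 32.4 × 9.81 = 317.8 N down at 1.42 m → arm 0.46 m, τ = 317.8 × 0.46 = 146.2 N·m clockwise.
Net moment of known loads = 128.1 N·m clockwise.
An unknown mass m at 3.98 m has arm 2.1 m; its moment is m·g·2.1 counterclockwise.
Στ = 0 ⇒ m × 9.81 × 2.1 = 128.1 ⇒ m = 128.1 / (9.81 × 2.1) = 6.22 kg.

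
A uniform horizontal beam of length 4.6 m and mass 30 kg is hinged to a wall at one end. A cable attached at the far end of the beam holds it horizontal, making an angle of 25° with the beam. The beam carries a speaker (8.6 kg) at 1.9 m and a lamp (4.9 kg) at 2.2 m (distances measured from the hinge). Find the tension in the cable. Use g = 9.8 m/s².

T ≈ 485 N

Sum moments about the hinge (the unknown hinge reaction has zero arm there).
Beam weight: 30 × 9.8 = 294 N down at 2.3 m → arm 2.3 m, τ = 294 × 2.3 = 676.2 N·m clockwise.
Speaker: 8.6 × 9.8 = 84.28 N down at 1.9 m → arm 1.9 m, τ = 84.28 × 1.9 = 160.1 N·m clockwise.
Lamp: 4.9 × 9.8 = 48.02 N down at 2.2 m → arm 2.2 m, τ = 48.02 × 2.2 = 105.6 N·m clockwise.
Total clockwise load moment = 941.9 N·m.
The cable tension T acts at 4.6 m; only its component perpendicular to the beam, T sinθ, produces torque. sin 25° = 0.4226.
Setting net torque to zero: T × 4.6 × 0.4226 = 941.9 → T = 941.9 / 1.944 = 485 N.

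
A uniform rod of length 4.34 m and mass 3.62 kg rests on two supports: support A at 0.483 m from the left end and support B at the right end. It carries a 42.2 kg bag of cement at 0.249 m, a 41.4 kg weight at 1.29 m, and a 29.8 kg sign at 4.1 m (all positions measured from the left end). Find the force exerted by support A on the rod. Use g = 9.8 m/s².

Take moments about support B.
Beam weight: 3.62 × 9.8 = 35.48 N down at 2.17 m → arm 2.17 m, τ = 35.48 × 2.17 = 76.99 N·m counterclockwise.
Bag of cement: 42.2 × 9.8 = 413.6 N down at 0.249 m → arm 4.091 m, τ = 413.6 × 4.091 = 1692 N·m counterclockwise.
Weight: 41.4 × 9.8 = 405.7 N down at 1.29 m → arm 3.05 m, τ = 405.7 × 3.05 = 1237 N·m counterclockwise.
Sign: 29.8 × 9.8 = 292 N down at 4.1 m → arm 0.24 m, τ = 292 × 0.24 = 70.08 N·m counterclockwise.
Net load moment about support B = 3076 N·m counterclockwise.
Reaction R at support A is upward at 0.483 m, arm 3.857 m → moment R × 3.857 clockwise.
For rotational equilibrium, R × 3.857 = 3076, so R = 798 N.

R_A ≈ 798 N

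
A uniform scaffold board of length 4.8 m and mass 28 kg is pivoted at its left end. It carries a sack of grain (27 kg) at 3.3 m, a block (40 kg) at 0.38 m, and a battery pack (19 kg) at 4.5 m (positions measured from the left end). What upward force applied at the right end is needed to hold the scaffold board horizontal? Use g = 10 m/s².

Taking torques about the left end:
Beam weight: 28 × 10 = 280 N down at 2.4 m → arm 2.4 m, τ = 280 × 2.4 = 672 N·m clockwise.
Sack of grain: 27 × 10 = 270 N down at 3.3 m → arm 3.3 m, τ = 270 × 3.3 = 891 N·m clockwise.
Block: 40 × 10 = 400 N down at 0.38 m → arm 0.38 m, τ = 400 × 0.38 = 152 N·m clockwise.
Battery pack: 19 × 10 = 190 N down at 4.5 m → arm 4.5 m, τ = 190 × 4.5 = 855 N·m clockwise.
Net moment of the loads = 2570 N·m clockwise.
The upward force F acts at the right end, arm 4.8 m, giving F × 4.8 counterclockwise.
For rotational equilibrium, F × 4.8 = 2570, so F = 2570 / 4.8 = 535 N.

F ≈ 535 N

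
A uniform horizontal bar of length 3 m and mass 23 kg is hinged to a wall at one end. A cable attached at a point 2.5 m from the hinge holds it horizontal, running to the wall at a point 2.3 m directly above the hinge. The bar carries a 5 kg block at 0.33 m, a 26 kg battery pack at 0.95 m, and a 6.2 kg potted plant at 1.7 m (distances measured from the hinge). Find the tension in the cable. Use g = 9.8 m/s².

Take moments about the hinge.
Beam weight: 23 × 9.8 = 225.4 N down at 1.5 m → arm 1.5 m, τ = 225.4 × 1.5 = 338.1 N·m clockwise.
Block: 5 × 9.8 = 49 N down at 0.33 m → arm 0.33 m, τ = 49 × 0.33 = 16.17 N·m clockwise.
Battery pack: 26 × 9.8 = 254.8 N down at 0.95 m → arm 0.95 m, τ = 254.8 × 0.95 = 242.1 N·m clockwise.
Potted plant: 6.2 × 9.8 = 60.76 N down at 1.7 m → arm 1.7 m, τ = 60.76 × 1.7 = 103.3 N·m clockwise.
Total clockwise load moment = 699.7 N·m.
The cable tension T acts at 2.5 m; only its component perpendicular to the bar, T sinθ, produces torque. sinθ = h/√(h²+d²) = 2.3/√(2.3²+2.5²) = 0.6771.
Setting net torque to zero: T × 2.5 × 0.6771 = 699.7 → T = 699.7 / 1.693 = 413 N.

T ≈ 413 N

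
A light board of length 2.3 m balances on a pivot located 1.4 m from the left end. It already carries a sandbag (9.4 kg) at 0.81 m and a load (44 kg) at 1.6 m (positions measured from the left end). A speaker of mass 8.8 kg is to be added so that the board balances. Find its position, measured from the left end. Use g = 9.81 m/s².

x ≈ 1.03 m from the left end

Sum moments about the pivot (at 1.4 m from the left end) (the support reaction has zero arm there).
Sandbag: 9.4 × 9.81 = 92.21 N down at 0.81 m → arm 0.59 m, τ = 92.21 × 0.59 = 54.4 N·m counterclockwise.
Load: 44 × 9.81 = 431.6 N down at 1.6 m → arm 0.2 m, τ = 431.6 × 0.2 = 86.32 N·m clockwise.
Net moment of existing loads = 31.92 N·m clockwise.
The speaker weighs 8.8 × 9.81 = 86.33 N and must supply an equal counterclockwise moment, so its lever arm about the pivot is 31.92 / 86.33 = 0.37 m.
That puts it at 1.4 − 0.37 = 1.03 m from the left end.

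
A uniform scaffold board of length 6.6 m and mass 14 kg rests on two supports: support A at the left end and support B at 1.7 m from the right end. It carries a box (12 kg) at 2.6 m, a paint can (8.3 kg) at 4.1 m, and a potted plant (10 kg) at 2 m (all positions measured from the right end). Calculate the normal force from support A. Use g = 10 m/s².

R_A ≈ 115 N

Take moments about support B.
Beam weight: 14 × 10 = 140 N down at 3.3 m → arm 1.6 m, τ = 140 × 1.6 = 224 N·m counterclockwise.
Box: 12 × 10 = 120 N down at 2.6 m → arm 0.9 m, τ = 120 × 0.9 = 108 N·m counterclockwise.
Paint can: 8.3 × 10 = 83 N down at 4.1 m → arm 2.4 m, τ = 83 × 2.4 = 199.2 N·m counterclockwise.
Potted plant: 10 × 10 = 100 N down at 2 m → arm 0.3 m, τ = 100 × 0.3 = 30 N·m counterclockwise.
Net load moment about support B = 561.2 N·m counterclockwise.
Reaction R at support A is upward at 6.6 m, arm 4.9 m → moment R × 4.9 clockwise.
Στ = 0 ⇒ R × 4.9 = 561.2 ⇒ R = 115 N.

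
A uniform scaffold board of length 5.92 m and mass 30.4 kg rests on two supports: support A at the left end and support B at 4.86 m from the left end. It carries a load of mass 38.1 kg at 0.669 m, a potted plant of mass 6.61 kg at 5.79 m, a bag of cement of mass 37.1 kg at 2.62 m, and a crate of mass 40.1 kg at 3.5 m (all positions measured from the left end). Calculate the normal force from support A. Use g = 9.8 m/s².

R_A ≈ 704 N

Choose support B as the axis so its reaction then has zero moment arm.
Beam weight: 30.4 × 9.8 = 297.9 N down at 2.96 m → arm 1.9 m, τ = 297.9 × 1.9 = 566 N·m counterclockwise.
Load: 38.1 × 9.8 = 373.4 N down at 0.669 m → arm 4.191 m, τ = 373.4 × 4.191 = 1565 N·m counterclockwise.
Potted plant: 6.61 × 9.8 = 64.78 N down at 5.79 m → arm 0.93 m, τ = 64.78 × 0.93 = 60.25 N·m clockwise.
Bag of cement: 37.1 × 9.8 = 363.6 N down at 2.62 m → arm 2.24 m, τ = 363.6 × 2.24 = 814.5 N·m counterclockwise.
Crate: 40.1 × 9.8 = 393 N down at 3.5 m → arm 1.36 m, τ = 393 × 1.36 = 534.5 N·m counterclockwise.
Net load moment about support B = 3420 N·m counterclockwise.
Reaction R at support A is upward at 0 m, arm 4.86 m → moment R × 4.86 clockwise.
Setting net torque to zero: R × 4.86 = 3420 → R = 704 N.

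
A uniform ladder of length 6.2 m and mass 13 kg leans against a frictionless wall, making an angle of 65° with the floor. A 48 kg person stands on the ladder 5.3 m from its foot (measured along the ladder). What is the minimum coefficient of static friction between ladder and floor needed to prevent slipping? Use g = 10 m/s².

μ_min ≈ 0.363

About the foot of the ladder:
Ladder weight 13×10 = 130 N acts at 3.1 m along the ladder; its horizontal arm is 3.1·cos65° = 1.31 m → τ = 170.3 N·m clockwise.
Person: 48×10 = 480 N at 5.3 m → arm 2.24 m → τ = 1075 N·m clockwise.
Wall normal N acts horizontally at the top; its moment arm is the height L sinθ = 6.2·sin65° = 5.619 m, counterclockwise.
Balancing moments: N × 5.619 = 1245, giving N = 221.6 N.
ΣFx = 0 ⇒ f = N_wall = 221.6 N. ΣFy = 0 ⇒ N_floor = 610 N.
μ_min = f / N_floor = 221.6 / 610 = 0.363.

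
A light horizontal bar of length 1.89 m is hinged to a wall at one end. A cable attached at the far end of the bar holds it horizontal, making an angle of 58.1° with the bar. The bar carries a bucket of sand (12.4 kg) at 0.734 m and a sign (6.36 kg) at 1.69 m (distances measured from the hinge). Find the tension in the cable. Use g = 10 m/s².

T ≈ 124 N

Take moments about the hinge.
Bucket of sand: 12.4 × 10 = 124 N down at 0.734 m → arm 0.734 m, τ = 124 × 0.734 = 91.02 N·m clockwise.
Sign: 6.36 × 10 = 63.6 N down at 1.69 m → arm 1.69 m, τ = 63.6 × 1.69 = 107.5 N·m clockwise.
Total clockwise load moment = 198.5 N·m.
The cable tension T acts at 1.89 m; only its component perpendicular to the bar, T sinθ, produces torque. sin 58.1° = 0.849.
Στ = 0 ⇒ T × 1.89 × 0.849 = 198.5 ⇒ T = 198.5 / 1.605 = 124 N.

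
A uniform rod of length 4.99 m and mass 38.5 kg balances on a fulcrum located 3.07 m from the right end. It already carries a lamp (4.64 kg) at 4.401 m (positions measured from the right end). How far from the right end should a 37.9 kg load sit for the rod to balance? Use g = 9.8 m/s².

Sum moments about the fulcrum (at 3.07 m from the right end) (the support reaction has zero arm there).
Beam weight: 38.5 × 9.8 = 377.3 N down at 2.495 m → arm 0.575 m, τ = 377.3 × 0.575 = 216.9 N·m clockwise.
Lamp: 4.64 × 9.8 = 45.47 N down at 4.401 m → arm 1.331 m, τ = 45.47 × 1.331 = 60.52 N·m counterclockwise.
Net moment of existing loads = 156.4 N·m clockwise.
The load weighs 37.9 × 9.8 = 371.4 N and must supply an equal counterclockwise moment, so its lever arm about the fulcrum is 156.4 / 371.4 = 0.421 m.
That puts it at 3.07 + 0.421 = 3.49 m from the right end.

x ≈ 3.49 m from the right end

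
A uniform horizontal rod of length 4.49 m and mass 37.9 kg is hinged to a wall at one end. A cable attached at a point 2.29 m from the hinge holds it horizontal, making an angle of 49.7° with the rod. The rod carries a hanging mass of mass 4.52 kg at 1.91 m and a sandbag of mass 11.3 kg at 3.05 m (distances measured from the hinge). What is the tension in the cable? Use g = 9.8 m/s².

Take moments about the hinge.
Beam weight: 37.9 × 9.8 = 371.4 N down at 2.245 m → arm 2.245 m, τ = 371.4 × 2.245 = 833.8 N·m clockwise.
Hanging mass: 4.52 × 9.8 = 44.3 N down at 1.91 m → arm 1.91 m, τ = 44.3 × 1.91 = 84.61 N·m clockwise.
Sandbag: 11.3 × 9.8 = 110.7 N down at 3.05 m → arm 3.05 m, τ = 110.7 × 3.05 = 337.6 N·m clockwise.
Total clockwise load moment = 1256 N·m.
The cable tension T acts at 2.29 m; only its component perpendicular to the rod, T sinθ, produces torque. sin 49.7° = 0.7627.
Στ = 0 ⇒ T × 2.29 × 0.7627 = 1256 ⇒ T = 1256 / 1.747 = 719 N.

T ≈ 719 N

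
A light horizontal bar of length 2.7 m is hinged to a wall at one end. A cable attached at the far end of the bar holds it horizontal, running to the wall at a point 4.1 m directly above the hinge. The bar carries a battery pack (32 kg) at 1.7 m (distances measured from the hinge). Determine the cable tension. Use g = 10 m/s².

Take moments about the hinge.
Battery pack: 32 × 10 = 320 N down at 1.7 m → arm 1.7 m, τ = 320 × 1.7 = 544 N·m clockwise.
Total clockwise load moment = 544 N·m.
The cable tension T acts at 2.7 m; only its component perpendicular to the bar, T sinθ, produces torque. sinθ = h/√(h²+d²) = 4.1/√(4.1²+2.7²) = 0.8352.
For rotational equilibrium, T × 2.7 × 0.8352 = 544, so T = 544 / 2.255 = 241 N.

T ≈ 241 N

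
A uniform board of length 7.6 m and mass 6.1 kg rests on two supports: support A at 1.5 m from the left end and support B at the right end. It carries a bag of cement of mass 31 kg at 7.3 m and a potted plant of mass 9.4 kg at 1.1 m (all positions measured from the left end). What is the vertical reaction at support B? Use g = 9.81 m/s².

Taking torques about support A:
Beam weight: 6.1 × 9.81 = 59.84 N down at 3.8 m → arm 2.3 m, τ = 59.84 × 2.3 = 137.6 N·m clockwise.
Bag of cement: 31 × 9.81 = 304.1 N down at 7.3 m → arm 5.8 m, τ = 304.1 × 5.8 = 1764 N·m clockwise.
Potted plant: 9.4 × 9.81 = 92.21 N down at 1.1 m → arm 0.4 m, τ = 92.21 × 0.4 = 36.88 N·m counterclockwise.
Net load moment about support A = 1865 N·m clockwise.
Reaction R at support B is upward at 7.6 m, arm 6.1 m → moment R × 6.1 counterclockwise.
Στ = 0 ⇒ R × 6.1 = 1865 ⇒ R = 306 N.

R_B ≈ 306 N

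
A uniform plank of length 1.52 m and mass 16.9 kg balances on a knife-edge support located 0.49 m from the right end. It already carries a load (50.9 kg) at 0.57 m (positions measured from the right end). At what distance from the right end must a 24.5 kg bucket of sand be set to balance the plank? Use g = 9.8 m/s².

x ≈ 0.138 m from the right end

Sum moments about the knife-edge support (at 0.49 m from the right end) (the support reaction has zero arm there).
Beam weight: 16.9 × 9.8 = 165.6 N down at 0.76 m → arm 0.27 m, τ = 165.6 × 0.27 = 44.71 N·m counterclockwise.
Load: 50.9 × 9.8 = 498.8 N down at 0.57 m → arm 0.08 m, τ = 498.8 × 0.08 = 39.9 N·m counterclockwise.
Net moment of existing loads = 84.61 N·m counterclockwise.
The bucket of sand weighs 24.5 × 9.8 = 240.1 N and must supply an equal clockwise moment, so its lever arm about the knife-edge support is 84.61 / 240.1 = 0.352 m.
That puts it at 0.49 − 0.352 = 0.138 m from the right end.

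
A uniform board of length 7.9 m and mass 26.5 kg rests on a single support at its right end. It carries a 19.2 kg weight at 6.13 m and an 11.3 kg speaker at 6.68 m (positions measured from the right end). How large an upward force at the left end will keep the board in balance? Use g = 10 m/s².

F ≈ 377 N

Choose the right end as the axis so the unknown pivot reaction has zero arm there.
Beam weight: 26.5 × 10 = 265 N down at 3.95 m → arm 3.95 m, τ = 265 × 3.95 = 1047 N·m counterclockwise.
Weight: 19.2 × 10 = 192 N down at 6.13 m → arm 6.13 m, τ = 192 × 6.13 = 1177 N·m counterclockwise.
Speaker: 11.3 × 10 = 113 N down at 6.68 m → arm 6.68 m, τ = 113 × 6.68 = 754.8 N·m counterclockwise.
Net moment of the loads = 2979 N·m counterclockwise.
The upward force F acts at the left end, arm 7.9 m, giving F × 7.9 clockwise.
Στ = 0 ⇒ F × 7.9 = 2979 ⇒ F = 2979 / 7.9 = 377 N.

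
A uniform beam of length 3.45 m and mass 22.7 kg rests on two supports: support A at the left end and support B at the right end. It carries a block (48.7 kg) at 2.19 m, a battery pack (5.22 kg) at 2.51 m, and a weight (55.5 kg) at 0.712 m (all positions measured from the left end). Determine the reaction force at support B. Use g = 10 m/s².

Choose support A as the axis so its reaction then has zero moment arm.
Beam weight: 22.7 × 10 = 227 N down at 1.725 m → arm 1.725 m, τ = 227 × 1.725 = 391.6 N·m clockwise.
Block: 48.7 × 10 = 487 N down at 2.19 m → arm 2.19 m, τ = 487 × 2.19 = 1067 N·m clockwise.
Battery pack: 5.22 × 10 = 52.2 N down at 2.51 m → arm 2.51 m, τ = 52.2 × 2.51 = 131 N·m clockwise.
Weight: 55.5 × 10 = 555 N down at 0.712 m → arm 0.712 m, τ = 555 × 0.712 = 395.2 N·m clockwise.
Net load moment about support A = 1985 N·m clockwise.
Reaction R at support B is upward at 3.45 m, arm 3.45 m → moment R × 3.45 counterclockwise.
For rotational equilibrium, R × 3.45 = 1985, so R = 575 N.

R_B ≈ 575 N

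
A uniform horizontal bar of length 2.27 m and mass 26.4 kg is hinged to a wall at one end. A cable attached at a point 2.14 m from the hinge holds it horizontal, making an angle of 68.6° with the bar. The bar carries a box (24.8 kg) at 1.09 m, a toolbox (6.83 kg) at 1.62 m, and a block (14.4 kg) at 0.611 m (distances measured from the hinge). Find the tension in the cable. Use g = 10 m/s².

About the hinge:
Beam weight: 26.4 × 10 = 264 N down at 1.135 m → arm 1.135 m, τ = 264 × 1.135 = 299.6 N·m clockwise.
Box: 24.8 × 10 = 248 N down at 1.09 m → arm 1.09 m, τ = 248 × 1.09 = 270.3 N·m clockwise.
Toolbox: 6.83 × 10 = 68.3 N down at 1.62 m → arm 1.62 m, τ = 68.3 × 1.62 = 110.6 N·m clockwise.
Block: 14.4 × 10 = 144 N down at 0.611 m → arm 0.611 m, τ = 144 × 0.611 = 87.98 N·m clockwise.
Total clockwise load moment = 768.5 N·m.
The cable tension T acts at 2.14 m; only its component perpendicular to the bar, T sinθ, produces torque. sin 68.6° = 0.9311.
Balancing moments: T × 2.14 × 0.9311 = 768.5, giving T = 768.5 / 1.993 = 386 N.

T ≈ 386 N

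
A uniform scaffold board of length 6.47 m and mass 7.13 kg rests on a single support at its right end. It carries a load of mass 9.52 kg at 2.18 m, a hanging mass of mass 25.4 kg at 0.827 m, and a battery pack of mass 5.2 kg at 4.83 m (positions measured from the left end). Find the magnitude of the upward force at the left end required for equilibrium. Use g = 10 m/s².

Take moments about the right end.
Beam weight: 7.13 × 10 = 71.3 N down at 3.235 m → arm 3.235 m, τ = 71.3 × 3.235 = 230.7 N·m counterclockwise.
Load: 9.52 × 10 = 95.2 N down at 2.18 m → arm 4.29 m, τ = 95.2 × 4.29 = 408.4 N·m counterclockwise.
Hanging mass: 25.4 × 10 = 254 N down at 0.827 m → arm 5.643 m, τ = 254 × 5.643 = 1433 N·m counterclockwise.
Battery pack: 5.2 × 10 = 52 N down at 4.83 m → arm 1.64 m, τ = 52 × 1.64 = 85.28 N·m counterclockwise.
Net moment of the loads = 2157 N·m counterclockwise.
The upward force F acts at the left end, arm 6.47 m, giving F × 6.47 clockwise.
Balancing moments: F × 6.47 = 2157, giving F = 2157 / 6.47 = 333 N.

F ≈ 333 N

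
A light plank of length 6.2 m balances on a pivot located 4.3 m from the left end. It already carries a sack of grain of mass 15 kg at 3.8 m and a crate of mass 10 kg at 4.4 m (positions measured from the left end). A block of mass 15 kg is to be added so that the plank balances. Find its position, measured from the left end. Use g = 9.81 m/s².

Taking torques about the pivot (at 4.3 m from the left end):
Sack of grain: 15 × 9.81 = 147.2 N down at 3.8 m → arm 0.5 m, τ = 147.2 × 0.5 = 73.6 N·m counterclockwise.
Crate: 10 × 9.81 = 98.1 N down at 4.4 m → arm 0.1 m, τ = 98.1 × 0.1 = 9.81 N·m clockwise.
Net moment of existing loads = 63.79 N·m counterclockwise.
The block weighs 15 × 9.81 = 147.2 N and must supply an equal clockwise moment, so its lever arm about the pivot is 63.79 / 147.2 = 0.433 m.
That puts it at 4.3 + 0.433 = 4.73 m from the left end.

x ≈ 4.73 m from the left end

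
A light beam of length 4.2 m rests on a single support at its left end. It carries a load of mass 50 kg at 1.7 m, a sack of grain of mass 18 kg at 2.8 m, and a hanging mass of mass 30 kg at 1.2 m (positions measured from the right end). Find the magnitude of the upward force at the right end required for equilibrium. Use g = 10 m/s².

Choose the left end as the axis so the unknown pivot reaction has zero arm there.
Load: 50 × 10 = 500 N down at 1.7 m → arm 2.5 m, τ = 500 × 2.5 = 1250 N·m clockwise.
Sack of grain: 18 × 10 = 180 N down at 2.8 m → arm 1.4 m, τ = 180 × 1.4 = 252 N·m clockwise.
Hanging mass: 30 × 10 = 300 N down at 1.2 m → arm 3 m, τ = 300 × 3 = 900 N·m clockwise.
Net moment of the loads = 2402 N·m clockwise.
The upward force F acts at the right end, arm 4.2 m, giving F × 4.2 counterclockwise.
Στ = 0 ⇒ F × 4.2 = 2402 ⇒ F = 2402 / 4.2 = 572 N.

F ≈ 572 N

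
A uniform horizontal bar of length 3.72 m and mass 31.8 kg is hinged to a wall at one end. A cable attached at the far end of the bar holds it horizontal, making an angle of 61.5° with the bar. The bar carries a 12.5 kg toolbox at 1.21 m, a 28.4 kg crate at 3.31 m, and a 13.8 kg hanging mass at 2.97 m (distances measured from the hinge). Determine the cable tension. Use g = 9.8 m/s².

T ≈ 627 N

Take moments about the hinge.
Beam weight: 31.8 × 9.8 = 311.6 N down at 1.86 m → arm 1.86 m, τ = 311.6 × 1.86 = 579.6 N·m clockwise.
Toolbox: 12.5 × 9.8 = 122.5 N down at 1.21 m → arm 1.21 m, τ = 122.5 × 1.21 = 148.2 N·m clockwise.
Crate: 28.4 × 9.8 = 278.3 N down at 3.31 m → arm 3.31 m, τ = 278.3 × 3.31 = 921.2 N·m clockwise.
Hanging mass: 13.8 × 9.8 = 135.2 N down at 2.97 m → arm 2.97 m, τ = 135.2 × 2.97 = 401.5 N·m clockwise.
Total clockwise load moment = 2050 N·m.
The cable tension T acts at 3.72 m; only its component perpendicular to the bar, T sinθ, produces torque. sin 61.5° = 0.8788.
Στ = 0 ⇒ T × 3.72 × 0.8788 = 2050 ⇒ T = 2050 / 3.269 = 627 N.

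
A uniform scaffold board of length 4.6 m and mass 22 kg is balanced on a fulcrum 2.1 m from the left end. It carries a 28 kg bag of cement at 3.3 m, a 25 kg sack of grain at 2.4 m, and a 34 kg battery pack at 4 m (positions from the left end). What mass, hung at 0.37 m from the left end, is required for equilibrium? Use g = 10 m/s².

Choose the fulcrum (at 2.1 m from the left end) as the axis so the support reaction has zero arm there.
Beam weight: 22 × 10 = 220 N down at 2.3 m → arm 0.2 m, τ = 220 × 0.2 = 44 N·m clockwise.
Bag of cement: 28 × 10 = 280 N down at 3.3 m → arm 1.2 m, τ = 280 × 1.2 = 336 N·m clockwise.
Sack of grain: 25 × 10 = 250 N down at 2.4 m → arm 0.3 m, τ = 250 × 0.3 = 75 N·m clockwise.
Battery pack: 34 × 10 = 340 N down at 4 m → arm 1.9 m, τ = 340 × 1.9 = 646 N·m clockwise.
Net moment of known loads = 1101 N·m clockwise.
An unknown mass m at 0.37 m has arm 1.73 m; its moment is m·g·1.73 counterclockwise.
Στ = 0 ⇒ m × 10 × 1.73 = 1101 ⇒ m = 1101 / (10 × 1.73) = 63.6 kg.

m ≈ 63.6 kg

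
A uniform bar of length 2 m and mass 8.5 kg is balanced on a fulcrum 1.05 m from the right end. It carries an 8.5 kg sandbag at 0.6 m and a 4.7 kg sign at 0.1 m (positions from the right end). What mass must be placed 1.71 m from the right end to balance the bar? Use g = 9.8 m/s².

Taking torques about the fulcrum (at 1.05 m from the right end):
Beam weight: 8.5 × 9.8 = 83.3 N down at 1 m → arm 0.05 m, τ = 83.3 × 0.05 = 4.165 N·m clockwise.
Sandbag: 8.5 × 9.8 = 83.3 N down at 0.6 m → arm 0.45 m, τ = 83.3 × 0.45 = 37.48 N·m clockwise.
Sign: 4.7 × 9.8 = 46.06 N down at 0.1 m → arm 0.95 m, τ = 46.06 × 0.95 = 43.76 N·m clockwise.
Net moment of known loads = 85.41 N·m clockwise.
An unknown mass m at 1.71 m has arm 0.66 m; its moment is m·g·0.66 counterclockwise.
Setting net torque to zero: m × 9.8 × 0.66 = 85.41 → m = 85.41 / (9.8 × 0.66) = 13.2 kg.

m ≈ 13.2 kg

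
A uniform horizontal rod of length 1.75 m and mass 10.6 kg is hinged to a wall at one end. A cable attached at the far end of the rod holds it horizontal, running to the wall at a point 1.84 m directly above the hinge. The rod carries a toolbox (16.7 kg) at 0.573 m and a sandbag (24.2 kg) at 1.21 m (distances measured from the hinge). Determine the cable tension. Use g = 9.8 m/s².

Choose the hinge as the axis so the unknown hinge reaction has zero arm there.
Beam weight: 10.6 × 9.8 = 103.9 N down at 0.875 m → arm 0.875 m, τ = 103.9 × 0.875 = 90.91 N·m clockwise.
Toolbox: 16.7 × 9.8 = 163.7 N down at 0.573 m → arm 0.573 m, τ = 163.7 × 0.573 = 93.8 N·m clockwise.
Sandbag: 24.2 × 9.8 = 237.2 N down at 1.21 m → arm 1.21 m, τ = 237.2 × 1.21 = 287 N·m clockwise.
Total clockwise load moment = 471.7 N·m.
The cable tension T acts at 1.75 m; only its component perpendicular to the rod, T sinθ, produces torque. sinθ = h/√(h²+d²) = 1.84/√(1.84²+1.75²) = 0.7246.
Στ = 0 ⇒ T × 1.75 × 0.7246 = 471.7 ⇒ T = 471.7 / 1.268 = 372 N.

T ≈ 372 N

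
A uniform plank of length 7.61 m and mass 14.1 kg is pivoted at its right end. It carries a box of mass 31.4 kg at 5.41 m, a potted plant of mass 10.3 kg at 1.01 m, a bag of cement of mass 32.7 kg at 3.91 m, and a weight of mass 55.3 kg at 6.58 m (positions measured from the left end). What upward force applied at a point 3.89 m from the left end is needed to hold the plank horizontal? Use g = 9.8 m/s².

F ≈ 971 N

Take moments about the right end.
Beam weight: 14.1 × 9.8 = 138.2 N down at 3.805 m → arm 3.805 m, τ = 138.2 × 3.805 = 525.9 N·m counterclockwise.
Box: 31.4 × 9.8 = 307.7 N down at 5.41 m → arm 2.2 m, τ = 307.7 × 2.2 = 676.9 N·m counterclockwise.
Potted plant: 10.3 × 9.8 = 100.9 N down at 1.01 m → arm 6.6 m, τ = 100.9 × 6.6 = 665.9 N·m counterclockwise.
Bag of cement: 32.7 × 9.8 = 320.5 N down at 3.91 m → arm 3.7 m, τ = 320.5 × 3.7 = 1186 N·m counterclockwise.
Weight: 55.3 × 9.8 = 541.9 N down at 6.58 m → arm 1.03 m, τ = 541.9 × 1.03 = 558.2 N·m counterclockwise.
Net moment of the loads = 3613 N·m counterclockwise.
The upward force F acts at a point 3.89 m from the left end, arm 3.72 m, giving F × 3.72 clockwise.
Balancing moments: F × 3.72 = 3613, giving F = 3613 / 3.72 = 971 N.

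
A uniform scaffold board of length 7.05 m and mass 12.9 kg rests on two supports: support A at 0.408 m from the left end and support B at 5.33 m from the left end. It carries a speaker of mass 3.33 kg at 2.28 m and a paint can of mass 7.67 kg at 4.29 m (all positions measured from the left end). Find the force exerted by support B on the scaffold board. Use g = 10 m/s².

R_B ≈ 155 N

Sum moments about support A (its reaction then has zero moment arm).
Beam weight: 12.9 × 10 = 129 N down at 3.525 m → arm 3.117 m, τ = 129 × 3.117 = 402.1 N·m clockwise.
Speaker: 3.33 × 10 = 33.3 N down at 2.28 m → arm 1.872 m, τ = 33.3 × 1.872 = 62.34 N·m clockwise.
Paint can: 7.67 × 10 = 76.7 N down at 4.29 m → arm 3.882 m, τ = 76.7 × 3.882 = 297.7 N·m clockwise.
Net load moment about support A = 762.1 N·m clockwise.
Reaction R at support B is upward at 5.33 m, arm 4.922 m → moment R × 4.922 counterclockwise.
For rotational equilibrium, R × 4.922 = 762.1, so R = 155 N.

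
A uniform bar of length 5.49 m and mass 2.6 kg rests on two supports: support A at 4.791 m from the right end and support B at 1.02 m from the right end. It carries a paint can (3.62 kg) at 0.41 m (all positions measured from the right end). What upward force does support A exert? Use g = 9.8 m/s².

Taking torques about support B:
Beam weight: 2.6 × 9.8 = 25.48 N down at 2.745 m → arm 1.725 m, τ = 25.48 × 1.725 = 43.95 N·m counterclockwise.
Paint can: 3.62 × 9.8 = 35.48 N down at 0.41 m → arm 0.61 m, τ = 35.48 × 0.61 = 21.64 N·m clockwise.
Net load moment about support B = 22.31 N·m counterclockwise.
Reaction R at support A is upward at 4.791 m, arm 3.771 m → moment R × 3.771 clockwise.
For rotational equilibrium, R × 3.771 = 22.31, so R = 5.92 N.

R_A ≈ 5.92 N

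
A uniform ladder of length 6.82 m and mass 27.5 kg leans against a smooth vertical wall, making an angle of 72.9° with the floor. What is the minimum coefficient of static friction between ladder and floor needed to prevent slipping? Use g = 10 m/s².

About the foot of the ladder:
Ladder weight 27.5×10 = 275 N acts at 3.41 m along the ladder; its horizontal arm is 3.41·cos72.9° = 1.003 m → τ = 275.8 N·m clockwise.
Wall normal N acts horizontally at the top; its moment arm is the height L sinθ = 6.82·sin72.9° = 6.519 m, counterclockwise.
For rotational equilibrium, N × 6.519 = 275.8, so N = 42.31 N.
ΣFx = 0 ⇒ f = N_wall = 42.31 N. ΣFy = 0 ⇒ N_floor = 275 N.
μ_min = f / N_floor = 42.31 / 275 = 0.154.

μ_min ≈ 0.154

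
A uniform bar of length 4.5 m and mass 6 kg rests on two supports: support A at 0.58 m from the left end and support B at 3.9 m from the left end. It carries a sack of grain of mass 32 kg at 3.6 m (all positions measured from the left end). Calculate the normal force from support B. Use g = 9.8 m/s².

Sum moments about support A (its reaction then has zero moment arm).
Beam weight: 6 × 9.8 = 58.8 N down at 2.25 m → arm 1.67 m, τ = 58.8 × 1.67 = 98.2 N·m clockwise.
Sack of grain: 32 × 9.8 = 313.6 N down at 3.6 m → arm 3.02 m, τ = 313.6 × 3.02 = 947.1 N·m clockwise.
Net load moment about support A = 1045 N·m clockwise.
Reaction R at support B is upward at 3.9 m, arm 3.32 m → moment R × 3.32 counterclockwise.
Balancing moments: R × 3.32 = 1045, giving R = 315 N.

R_B ≈ 315 N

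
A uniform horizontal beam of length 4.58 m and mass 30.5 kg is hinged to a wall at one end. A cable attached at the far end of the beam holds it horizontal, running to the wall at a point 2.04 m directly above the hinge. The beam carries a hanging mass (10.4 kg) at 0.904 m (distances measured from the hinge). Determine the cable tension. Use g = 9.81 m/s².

T ≈ 417 N

Take moments about the hinge.
Beam weight: 30.5 × 9.81 = 299.2 N down at 2.29 m → arm 2.29 m, τ = 299.2 × 2.29 = 685.2 N·m clockwise.
Hanging mass: 10.4 × 9.81 = 102 N down at 0.904 m → arm 0.904 m, τ = 102 × 0.904 = 92.21 N·m clockwise.
Total clockwise load moment = 777.4 N·m.
The cable tension T acts at 4.58 m; only its component perpendicular to the beam, T sinθ, produces torque. sinθ = h/√(h²+d²) = 2.04/√(2.04²+4.58²) = 0.4069.
For rotational equilibrium, T × 4.58 × 0.4069 = 777.4, so T = 777.4 / 1.864 = 417 N.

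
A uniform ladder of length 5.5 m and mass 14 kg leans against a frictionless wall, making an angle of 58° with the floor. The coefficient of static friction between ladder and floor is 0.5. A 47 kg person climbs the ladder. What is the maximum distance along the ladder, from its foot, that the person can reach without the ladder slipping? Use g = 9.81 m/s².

Sum moments about the foot of the ladder (the floor normal and friction both act there and drop out).
Ladder weight 14×9.81 = 137.3 N acts at 2.75 m along the ladder; its horizontal arm is 2.75·cos58° = 1.457 m → τ = 200 N·m clockwise.
Person weight 47×9.81 = 461.1 N at distance d → arm d·cos58° → τ = 461.1·d·0.5299 clockwise.
Wall normal N at the top has arm L sinθ = 4.664 m counterclockwise, so Στ = 0 gives N·4.664 = 200 + 244.3·d.
ΣFy = 0 ⇒ N_floor = 598.4 N, so the maximum friction is μ_s·N_floor = 0.5×598.4 = 299.2 N. ΣFx = 0 ⇒ N_wall = f, so at the slipping point N = 299.2 N.
Substituting: 299.2×4.664 = 200 + 244.3·d ⇒ d = (1395 − 200) / 244.3 = 4.89 m.

d ≈ 4.89 m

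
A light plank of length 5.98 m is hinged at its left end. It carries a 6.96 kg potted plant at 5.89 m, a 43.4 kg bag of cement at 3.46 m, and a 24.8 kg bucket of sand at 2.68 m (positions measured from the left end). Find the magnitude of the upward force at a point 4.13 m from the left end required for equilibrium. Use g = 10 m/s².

F ≈ 624 N

Choose the left end as the axis so the unknown pivot reaction has zero arm there.
Potted plant: 6.96 × 10 = 69.6 N down at 5.89 m → arm 5.89 m, τ = 69.6 × 5.89 = 409.9 N·m clockwise.
Bag of cement: 43.4 × 10 = 434 N down at 3.46 m → arm 3.46 m, τ = 434 × 3.46 = 1502 N·m clockwise.
Bucket of sand: 24.8 × 10 = 248 N down at 2.68 m → arm 2.68 m, τ = 248 × 2.68 = 664.6 N·m clockwise.
Net moment of the loads = 2576 N·m clockwise.
The upward force F acts at a point 4.13 m from the left end, arm 4.13 m, giving F × 4.13 counterclockwise.
Στ = 0 ⇒ F × 4.13 = 2576 ⇒ F = 2576 / 4.13 = 624 N.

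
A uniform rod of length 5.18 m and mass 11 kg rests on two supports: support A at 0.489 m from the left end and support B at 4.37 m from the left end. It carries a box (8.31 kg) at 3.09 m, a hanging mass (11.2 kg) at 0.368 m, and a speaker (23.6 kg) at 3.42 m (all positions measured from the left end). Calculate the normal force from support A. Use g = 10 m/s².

R_A ≈ 251 N

Sum moments about support B (its reaction then has zero moment arm).
Beam weight: 11 × 10 = 110 N down at 2.59 m → arm 1.78 m, τ = 110 × 1.78 = 195.8 N·m counterclockwise.
Box: 8.31 × 10 = 83.1 N down at 3.09 m → arm 1.28 m, τ = 83.1 × 1.28 = 106.4 N·m counterclockwise.
Hanging mass: 11.2 × 10 = 112 N down at 0.368 m → arm 4.002 m, τ = 112 × 4.002 = 448.2 N·m counterclockwise.
Speaker: 23.6 × 10 = 236 N down at 3.42 m → arm 0.95 m, τ = 236 × 0.95 = 224.2 N·m counterclockwise.
Net load moment about support B = 974.6 N·m counterclockwise.
Reaction R at support A is upward at 0.489 m, arm 3.881 m → moment R × 3.881 clockwise.
Στ = 0 ⇒ R × 3.881 = 974.6 ⇒ R = 251 N.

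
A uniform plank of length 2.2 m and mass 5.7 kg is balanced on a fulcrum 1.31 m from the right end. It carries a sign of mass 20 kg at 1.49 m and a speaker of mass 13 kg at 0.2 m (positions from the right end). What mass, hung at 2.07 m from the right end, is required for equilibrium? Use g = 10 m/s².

m ≈ 15.8 kg

About the fulcrum (at 1.31 m from the right end):
Beam weight: 5.7 × 10 = 57 N down at 1.1 m → arm 0.21 m, τ = 57 × 0.21 = 11.97 N·m clockwise.
Sign: 20 × 10 = 200 N down at 1.49 m → arm 0.18 m, τ = 200 × 0.18 = 36 N·m counterclockwise.
Speaker: 13 × 10 = 130 N down at 0.2 m → arm 1.11 m, τ = 130 × 1.11 = 144.3 N·m clockwise.
Net moment of known loads = 120.3 N·m clockwise.
An unknown mass m at 2.07 m has arm 0.76 m; its moment is m·g·0.76 counterclockwise.
For rotational equilibrium, m × 10 × 0.76 = 120.3, so m = 120.3 / (10 × 0.76) = 15.8 kg.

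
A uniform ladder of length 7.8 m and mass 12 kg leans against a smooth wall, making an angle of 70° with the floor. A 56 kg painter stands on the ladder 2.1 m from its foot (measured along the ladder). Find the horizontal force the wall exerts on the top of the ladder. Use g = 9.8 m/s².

N_wall ≈ 75.2 N

Taking torques about the foot of the ladder:
Ladder weight 12×9.8 = 117.6 N acts at 3.9 m along the ladder; its horizontal arm is 3.9·cos70° = 1.334 m → τ = 156.9 N·m clockwise.
Painter: 56×9.8 = 548.8 N at 2.1 m → arm 0.7182 m → τ = 394.1 N·m clockwise.
Wall normal N acts horizontally at the top; its moment arm is the height L sinθ = 7.8·sin70° = 7.33 m, counterclockwise.
Setting net torque to zero: N × 7.33 = 551 → N = 75.2 N.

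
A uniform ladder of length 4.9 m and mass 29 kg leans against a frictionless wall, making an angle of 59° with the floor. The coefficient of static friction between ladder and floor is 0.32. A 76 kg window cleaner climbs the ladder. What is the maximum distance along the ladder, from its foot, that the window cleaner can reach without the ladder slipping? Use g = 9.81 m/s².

Choose the foot of the ladder as the axis so the floor normal and friction both act there and drop out.
Ladder weight 29×9.81 = 284.5 N acts at 2.45 m along the ladder; its horizontal arm is 2.45·cos59° = 1.262 m → τ = 359 N·m clockwise.
Window cleaner weight 76×9.81 = 745.6 N at distance d → arm d·cos59° → τ = 745.6·d·0.515 clockwise.
Wall normal N at the top has arm L sinθ = 4.2 m counterclockwise, so Στ = 0 gives N·4.2 = 359 + 384·d.
ΣFy = 0 ⇒ N_floor = 1030 N, so the maximum friction is μ_s·N_floor = 0.32×1030 = 329.6 N. ΣFx = 0 ⇒ N_wall = f, so at the slipping point N = 329.6 N.
Substituting: 329.6×4.2 = 359 + 384·d ⇒ d = (1384 − 359) / 384 = 2.67 m.

d ≈ 2.67 m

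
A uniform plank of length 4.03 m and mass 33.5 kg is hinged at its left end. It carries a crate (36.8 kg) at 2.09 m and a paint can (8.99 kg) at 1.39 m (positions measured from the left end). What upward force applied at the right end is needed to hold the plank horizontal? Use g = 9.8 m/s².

F ≈ 382 N

Take moments about the left end.
Beam weight: 33.5 × 9.8 = 328.3 N down at 2.015 m → arm 2.015 m, τ = 328.3 × 2.015 = 661.5 N·m clockwise.
Crate: 36.8 × 9.8 = 360.6 N down at 2.09 m → arm 2.09 m, τ = 360.6 × 2.09 = 753.7 N·m clockwise.
Paint can: 8.99 × 9.8 = 88.1 N down at 1.39 m → arm 1.39 m, τ = 88.1 × 1.39 = 122.5 N·m clockwise.
Net moment of the loads = 1538 N·m clockwise.
The upward force F acts at the right end, arm 4.03 m, giving F × 4.03 counterclockwise.
Balancing moments: F × 4.03 = 1538, giving F = 1538 / 4.03 = 382 N.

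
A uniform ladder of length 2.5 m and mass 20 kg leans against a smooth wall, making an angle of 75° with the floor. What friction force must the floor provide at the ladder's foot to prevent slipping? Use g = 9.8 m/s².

f ≈ 26.3 N

Taking torques about the foot of the ladder:
Ladder weight 20×9.8 = 196 N acts at 1.25 m along the ladder; its horizontal arm is 1.25·cos75° = 0.3235 m → τ = 63.41 N·m clockwise.
Wall normal N acts horizontally at the top; its moment arm is the height L sinθ = 2.5·sin75° = 2.415 m, counterclockwise.
Setting net torque to zero: N × 2.415 = 63.41 → N = 26.3 N.
ΣFx = 0: friction at the foot balances the wall's push, so f = N_wall = 26.3 N.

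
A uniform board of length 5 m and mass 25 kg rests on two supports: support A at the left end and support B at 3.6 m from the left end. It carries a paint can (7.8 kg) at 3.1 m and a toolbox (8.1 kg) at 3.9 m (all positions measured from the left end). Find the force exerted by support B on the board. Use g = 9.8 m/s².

R_B ≈ 322 N

Choose support A as the axis so its reaction then has zero moment arm.
Beam weight: 25 × 9.8 = 245 N down at 2.5 m → arm 2.5 m, τ = 245 × 2.5 = 612.5 N·m clockwise.
Paint can: 7.8 × 9.8 = 76.44 N down at 3.1 m → arm 3.1 m, τ = 76.44 × 3.1 = 237 N·m clockwise.
Toolbox: 8.1 × 9.8 = 79.38 N down at 3.9 m → arm 3.9 m, τ = 79.38 × 3.9 = 309.6 N·m clockwise.
Net load moment about support A = 1159 N·m clockwise.
Reaction R at support B is upward at 3.6 m, arm 3.6 m → moment R × 3.6 counterclockwise.
For rotational equilibrium, R × 3.6 = 1159, so R = 322 N.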